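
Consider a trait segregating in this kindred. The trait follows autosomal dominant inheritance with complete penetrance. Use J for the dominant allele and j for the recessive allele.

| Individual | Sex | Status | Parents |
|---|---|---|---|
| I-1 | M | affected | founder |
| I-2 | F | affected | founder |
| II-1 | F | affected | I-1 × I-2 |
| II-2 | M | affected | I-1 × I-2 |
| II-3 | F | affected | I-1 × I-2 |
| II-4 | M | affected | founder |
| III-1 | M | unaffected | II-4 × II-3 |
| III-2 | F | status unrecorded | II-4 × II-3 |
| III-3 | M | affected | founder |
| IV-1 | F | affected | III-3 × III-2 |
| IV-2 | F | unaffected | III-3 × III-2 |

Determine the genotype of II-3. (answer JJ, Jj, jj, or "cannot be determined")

From phenotype alone, II-3 is JJ or Jj.
II-3 is affected so carries J and passed j to III-1 (jj), so II-3 is Jj.

Jj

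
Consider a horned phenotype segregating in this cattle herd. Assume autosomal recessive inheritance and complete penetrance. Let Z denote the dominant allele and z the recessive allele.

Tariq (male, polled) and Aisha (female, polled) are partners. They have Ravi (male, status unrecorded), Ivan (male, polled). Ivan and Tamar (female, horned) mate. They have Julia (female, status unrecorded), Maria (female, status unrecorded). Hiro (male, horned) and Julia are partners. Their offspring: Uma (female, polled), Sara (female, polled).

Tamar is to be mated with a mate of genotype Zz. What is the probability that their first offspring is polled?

1/2

Tamar is horned, so Tamar is zz.
The cross gives 1/2 Zz : 1/2 zz, so P(offspring is polled) = 1/2.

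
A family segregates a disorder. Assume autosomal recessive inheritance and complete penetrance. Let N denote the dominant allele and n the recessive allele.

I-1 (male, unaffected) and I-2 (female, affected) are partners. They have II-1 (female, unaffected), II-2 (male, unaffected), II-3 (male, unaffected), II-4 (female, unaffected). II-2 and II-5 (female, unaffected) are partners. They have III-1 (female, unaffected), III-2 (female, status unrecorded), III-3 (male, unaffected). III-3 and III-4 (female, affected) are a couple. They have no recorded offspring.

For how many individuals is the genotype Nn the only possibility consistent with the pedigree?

4

Obligate heterozygotes: II-1 is unaffected so carries N and received n from I-2 (nn), so II-1 is Nn; II-2 is unaffected so carries N and received n from I-2 (nn), so II-2 is Nn; II-3 is unaffected so carries N and received n from I-2 (nn), so II-3 is Nn; II-4 is unaffected so carries N and received n from I-2 (nn), so II-4 is Nn.
Every other individual is either homozygous by phenotype or has at least one consistent homozygous assignment, so the count is 4.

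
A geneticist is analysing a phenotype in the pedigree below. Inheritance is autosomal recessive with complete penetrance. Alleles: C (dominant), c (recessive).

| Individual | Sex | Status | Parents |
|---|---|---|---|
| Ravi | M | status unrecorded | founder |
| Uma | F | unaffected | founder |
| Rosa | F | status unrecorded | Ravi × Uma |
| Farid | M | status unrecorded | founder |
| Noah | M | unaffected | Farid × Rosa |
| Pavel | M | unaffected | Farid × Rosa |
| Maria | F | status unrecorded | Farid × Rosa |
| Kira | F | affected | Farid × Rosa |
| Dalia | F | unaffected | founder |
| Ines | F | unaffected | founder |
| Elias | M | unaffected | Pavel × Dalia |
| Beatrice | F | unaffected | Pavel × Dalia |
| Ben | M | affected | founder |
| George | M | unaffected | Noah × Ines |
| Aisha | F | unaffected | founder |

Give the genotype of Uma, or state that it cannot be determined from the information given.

Uma's phenotype allows CC or Cc, and no parent or child forces a single allele at both positions; consistent genotype assignments exist with Uma as CC or Cc.

cannot be determined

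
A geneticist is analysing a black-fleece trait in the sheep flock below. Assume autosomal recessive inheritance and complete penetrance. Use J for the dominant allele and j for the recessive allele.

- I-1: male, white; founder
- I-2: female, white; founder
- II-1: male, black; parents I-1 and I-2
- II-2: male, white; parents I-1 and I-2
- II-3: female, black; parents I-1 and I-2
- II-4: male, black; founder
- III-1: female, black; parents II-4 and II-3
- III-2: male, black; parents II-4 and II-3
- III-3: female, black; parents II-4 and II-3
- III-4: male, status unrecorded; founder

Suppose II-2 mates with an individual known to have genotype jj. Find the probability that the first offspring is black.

I-1 is white so carries J and passed j to II-1 (jj), so I-1 is Jj.
I-2 is white so carries J and passed j to II-1 (jj), so I-2 is Jj.
II-2 is a white offspring of I-1 (Jj) × I-2 (Jj), whose cross gives 1/4 JJ : 1/2 Jj : 1/4 jj; conditioning on being white, II-2 is JJ with probability 1/3, Jj with probability 2/3.
Summing over parental genotype combinations, P(offspring is black) = 2/3·1/2 = 1/3.

1/3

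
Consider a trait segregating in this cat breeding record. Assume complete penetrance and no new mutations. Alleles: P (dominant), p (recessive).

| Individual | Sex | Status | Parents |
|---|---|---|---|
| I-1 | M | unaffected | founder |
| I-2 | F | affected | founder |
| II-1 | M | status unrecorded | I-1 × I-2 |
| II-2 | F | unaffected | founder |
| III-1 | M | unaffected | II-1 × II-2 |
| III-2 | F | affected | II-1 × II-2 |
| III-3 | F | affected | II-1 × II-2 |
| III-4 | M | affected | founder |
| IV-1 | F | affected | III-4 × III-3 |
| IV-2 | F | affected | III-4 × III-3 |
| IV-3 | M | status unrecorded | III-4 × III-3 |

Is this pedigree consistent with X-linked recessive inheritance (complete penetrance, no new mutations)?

Yes

A consistent assignment under X-linked recessive exists: I-1 X^P Y, I-2 X^p X^p, II-1 X^p Y, II-2 X^P X^p, III-1 X^P Y, III-2 X^p X^p, III-3 X^p X^p, III-4 X^p Y, IV-1 X^p X^p, IV-2 X^p X^p, IV-3 X^p Y.
In this assignment every recorded phenotype matches its genotype and every non-founder's genotype is obtainable from its parents' genotypes, so the pedigree is consistent.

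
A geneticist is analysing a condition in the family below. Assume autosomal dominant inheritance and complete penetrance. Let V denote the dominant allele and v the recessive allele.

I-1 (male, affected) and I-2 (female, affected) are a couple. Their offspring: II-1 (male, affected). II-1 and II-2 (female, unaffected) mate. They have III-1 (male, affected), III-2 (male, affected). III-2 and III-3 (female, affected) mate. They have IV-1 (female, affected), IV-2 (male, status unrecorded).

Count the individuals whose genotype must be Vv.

2

Obligate heterozygotes: III-1 is affected so carries V and received v from II-2 (vv), so III-1 is Vv; III-2 is affected so carries V and received v from II-2 (vv), so III-2 is Vv.
Every other individual is either homozygous by phenotype or has at least one consistent homozygous assignment, so the count is 2.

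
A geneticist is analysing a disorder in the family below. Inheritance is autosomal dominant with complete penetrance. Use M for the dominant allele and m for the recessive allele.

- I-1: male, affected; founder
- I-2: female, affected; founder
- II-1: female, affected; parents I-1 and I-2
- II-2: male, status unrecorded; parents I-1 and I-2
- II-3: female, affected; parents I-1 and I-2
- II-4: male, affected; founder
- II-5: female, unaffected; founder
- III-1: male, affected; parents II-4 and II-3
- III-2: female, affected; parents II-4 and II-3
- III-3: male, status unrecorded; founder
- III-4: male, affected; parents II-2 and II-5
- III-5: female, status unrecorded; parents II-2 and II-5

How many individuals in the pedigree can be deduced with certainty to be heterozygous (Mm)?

1

Obligate heterozygotes: III-4 is affected so carries M and received m from II-5 (mm), so III-4 is Mm.
Every other individual is either homozygous by phenotype or has at least one consistent homozygous assignment, so the count is 1.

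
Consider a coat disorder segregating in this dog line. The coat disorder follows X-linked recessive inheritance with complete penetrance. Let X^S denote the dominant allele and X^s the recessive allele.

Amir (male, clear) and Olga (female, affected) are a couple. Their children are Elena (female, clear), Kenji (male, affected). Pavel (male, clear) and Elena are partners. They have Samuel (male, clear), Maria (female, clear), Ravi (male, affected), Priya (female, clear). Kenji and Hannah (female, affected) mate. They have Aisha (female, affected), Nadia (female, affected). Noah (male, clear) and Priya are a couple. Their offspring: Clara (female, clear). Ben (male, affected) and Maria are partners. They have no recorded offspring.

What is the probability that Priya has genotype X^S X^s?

1/2

Pavel is clear, so Pavel is X^S Y.
Elena is clear so carries S and received s from Olga (X^s X^s), so Elena is X^S X^s.
Their cross gives offspring ratios 1/2 X^S X^S : 1/2 X^S X^s. Conditioning on Priya being clear, P(X^S X^s) = 1/2 / 1 = 1/2 before taking Priya's own offspring into account.
Noah is clear, so Noah is X^S Y.
Priya's offspring (Clara) would show their recorded status with the same probability whether Priya is X^S X^s or X^S X^S, so they carry no information and P(X^S X^s) = 1/2.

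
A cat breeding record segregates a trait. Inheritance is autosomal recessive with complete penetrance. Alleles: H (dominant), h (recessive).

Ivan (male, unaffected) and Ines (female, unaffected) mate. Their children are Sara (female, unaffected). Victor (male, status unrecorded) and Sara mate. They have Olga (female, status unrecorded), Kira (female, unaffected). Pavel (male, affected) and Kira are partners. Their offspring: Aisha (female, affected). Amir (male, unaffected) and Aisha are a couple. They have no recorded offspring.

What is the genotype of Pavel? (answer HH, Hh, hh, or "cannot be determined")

hh

Pavel is affected, so Pavel is hh.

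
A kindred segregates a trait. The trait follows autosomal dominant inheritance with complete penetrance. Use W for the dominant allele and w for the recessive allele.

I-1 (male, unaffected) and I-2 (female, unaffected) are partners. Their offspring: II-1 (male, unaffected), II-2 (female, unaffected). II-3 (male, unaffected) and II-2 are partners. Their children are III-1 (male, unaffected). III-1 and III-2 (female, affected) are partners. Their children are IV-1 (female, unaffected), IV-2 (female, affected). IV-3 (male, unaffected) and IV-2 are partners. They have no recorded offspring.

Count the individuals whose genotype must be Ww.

Obligate heterozygotes: III-2 is affected so carries W and passed w to IV-1 (ww), so III-2 is Ww; IV-2 is affected so carries W and received w from III-1 (ww), so IV-2 is Ww.
Every other individual is either homozygous by phenotype or has at least one consistent homozygous assignment, so the count is 2.

2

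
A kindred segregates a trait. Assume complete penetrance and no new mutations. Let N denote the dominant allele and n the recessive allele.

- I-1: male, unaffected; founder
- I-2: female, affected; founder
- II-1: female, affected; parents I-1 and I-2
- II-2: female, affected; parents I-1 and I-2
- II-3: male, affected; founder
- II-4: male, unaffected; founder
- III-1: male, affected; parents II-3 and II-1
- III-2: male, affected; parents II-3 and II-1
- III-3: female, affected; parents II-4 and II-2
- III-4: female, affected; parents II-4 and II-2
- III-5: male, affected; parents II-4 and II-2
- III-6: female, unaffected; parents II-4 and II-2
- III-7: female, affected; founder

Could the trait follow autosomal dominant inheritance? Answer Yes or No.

A consistent assignment under autosomal dominant exists: I-1 nn, I-2 NN, II-1 Nn, II-2 Nn, II-3 NN, II-4 nn, III-1 NN, III-2 NN, III-3 Nn, III-4 Nn, III-5 Nn, III-6 nn, III-7 NN.
In this assignment every recorded phenotype matches its genotype and every non-founder's genotype is obtainable from its parents' genotypes, so the pedigree is consistent.

Yes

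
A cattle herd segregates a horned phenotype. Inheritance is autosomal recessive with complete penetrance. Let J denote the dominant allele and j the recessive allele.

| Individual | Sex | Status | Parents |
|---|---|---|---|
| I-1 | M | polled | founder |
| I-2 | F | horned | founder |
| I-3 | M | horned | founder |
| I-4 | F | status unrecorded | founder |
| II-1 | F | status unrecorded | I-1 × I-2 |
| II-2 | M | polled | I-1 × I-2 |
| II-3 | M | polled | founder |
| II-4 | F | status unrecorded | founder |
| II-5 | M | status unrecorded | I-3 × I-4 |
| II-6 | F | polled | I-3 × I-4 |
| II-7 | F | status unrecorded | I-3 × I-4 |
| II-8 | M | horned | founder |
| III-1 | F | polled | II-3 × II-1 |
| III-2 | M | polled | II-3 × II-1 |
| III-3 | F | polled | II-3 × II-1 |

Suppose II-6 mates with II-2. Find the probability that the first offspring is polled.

II-6 is polled so carries J and received j from I-3 (jj), so II-6 is Jj.
II-2 is polled so carries J and received j from I-2 (jj), so II-2 is Jj.
The cross gives 1/4 JJ : 1/2 Jj : 1/4 jj, so P(offspring is polled) = 3/4.

3/4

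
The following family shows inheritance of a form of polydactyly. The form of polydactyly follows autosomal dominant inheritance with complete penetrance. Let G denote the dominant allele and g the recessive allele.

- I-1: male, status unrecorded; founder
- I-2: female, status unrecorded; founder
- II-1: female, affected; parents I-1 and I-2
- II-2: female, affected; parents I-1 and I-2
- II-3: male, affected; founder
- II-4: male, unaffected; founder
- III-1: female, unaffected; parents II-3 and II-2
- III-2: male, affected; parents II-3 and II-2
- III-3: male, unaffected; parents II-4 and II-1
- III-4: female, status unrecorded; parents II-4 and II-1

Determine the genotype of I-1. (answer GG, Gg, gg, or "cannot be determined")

I-1's phenotype is unrecorded, and no parent or child forces a single allele at both positions; consistent genotype assignments exist with I-1 as GG or Gg or gg.

cannot be determined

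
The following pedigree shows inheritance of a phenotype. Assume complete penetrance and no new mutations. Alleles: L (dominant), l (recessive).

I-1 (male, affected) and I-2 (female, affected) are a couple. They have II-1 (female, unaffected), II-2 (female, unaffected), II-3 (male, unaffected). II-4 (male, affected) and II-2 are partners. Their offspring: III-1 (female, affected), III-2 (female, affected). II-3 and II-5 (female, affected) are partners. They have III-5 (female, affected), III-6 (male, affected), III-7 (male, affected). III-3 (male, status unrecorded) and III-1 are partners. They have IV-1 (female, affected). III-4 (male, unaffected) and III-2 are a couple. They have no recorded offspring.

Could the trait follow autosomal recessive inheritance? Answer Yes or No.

Under autosomal recessive, II-1 (unaffected, female) cannot arise from I-1 (affected) × I-2 (affected).

No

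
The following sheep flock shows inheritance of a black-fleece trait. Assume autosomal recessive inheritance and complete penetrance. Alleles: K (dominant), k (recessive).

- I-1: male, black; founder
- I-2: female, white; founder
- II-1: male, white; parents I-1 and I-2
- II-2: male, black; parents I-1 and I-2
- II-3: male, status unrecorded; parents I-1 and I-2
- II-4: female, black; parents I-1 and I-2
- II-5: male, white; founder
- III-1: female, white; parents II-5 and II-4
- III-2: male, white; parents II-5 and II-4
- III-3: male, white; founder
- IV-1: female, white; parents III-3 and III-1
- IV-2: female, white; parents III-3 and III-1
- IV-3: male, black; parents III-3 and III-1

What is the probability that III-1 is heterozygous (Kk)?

1

III-1 is white so carries K and received k from II-4 (kk), so III-1 is Kk, giving P(Kk) = 1.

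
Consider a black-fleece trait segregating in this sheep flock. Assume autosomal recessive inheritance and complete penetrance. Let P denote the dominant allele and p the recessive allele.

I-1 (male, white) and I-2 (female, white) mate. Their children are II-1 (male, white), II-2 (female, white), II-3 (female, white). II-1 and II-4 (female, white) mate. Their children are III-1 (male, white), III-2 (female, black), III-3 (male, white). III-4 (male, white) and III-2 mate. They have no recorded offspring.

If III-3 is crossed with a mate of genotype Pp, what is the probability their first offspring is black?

1/6

II-1 is white so carries P and passed p to III-2 (pp), so II-1 is Pp.
II-4 is white so carries P and passed p to III-2 (pp), so II-4 is Pp.
III-3 is a white offspring of II-1 (Pp) × II-4 (Pp), whose cross gives 1/4 PP : 1/2 Pp : 1/4 pp; conditioning on being white, III-3 is PP with probability 1/3, Pp with probability 2/3.
Summing over parental genotype combinations, P(offspring is black) = 2/3·1/4 = 1/6.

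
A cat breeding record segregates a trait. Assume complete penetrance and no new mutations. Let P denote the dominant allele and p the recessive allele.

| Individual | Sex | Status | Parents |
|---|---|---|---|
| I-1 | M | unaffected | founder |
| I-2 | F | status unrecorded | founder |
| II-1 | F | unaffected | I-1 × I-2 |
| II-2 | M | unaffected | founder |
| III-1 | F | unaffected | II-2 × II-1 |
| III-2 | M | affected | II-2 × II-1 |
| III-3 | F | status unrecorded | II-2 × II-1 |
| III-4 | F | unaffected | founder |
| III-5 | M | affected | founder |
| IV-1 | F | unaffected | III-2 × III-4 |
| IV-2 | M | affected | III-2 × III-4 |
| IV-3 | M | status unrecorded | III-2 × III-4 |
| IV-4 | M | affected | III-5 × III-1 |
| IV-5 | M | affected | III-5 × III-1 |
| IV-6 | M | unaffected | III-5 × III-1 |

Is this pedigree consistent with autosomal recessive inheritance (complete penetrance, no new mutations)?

A consistent assignment under autosomal recessive exists: I-1 PP, I-2 Pp, II-1 Pp, II-2 Pp, III-1 Pp, III-2 pp, III-3 PP, III-4 Pp, III-5 pp, IV-1 Pp, IV-2 pp, IV-3 Pp, IV-4 pp, IV-5 pp, IV-6 Pp.
In this assignment every recorded phenotype matches its genotype and every non-founder's genotype is obtainable from its parents' genotypes, so the pedigree is consistent.

Yes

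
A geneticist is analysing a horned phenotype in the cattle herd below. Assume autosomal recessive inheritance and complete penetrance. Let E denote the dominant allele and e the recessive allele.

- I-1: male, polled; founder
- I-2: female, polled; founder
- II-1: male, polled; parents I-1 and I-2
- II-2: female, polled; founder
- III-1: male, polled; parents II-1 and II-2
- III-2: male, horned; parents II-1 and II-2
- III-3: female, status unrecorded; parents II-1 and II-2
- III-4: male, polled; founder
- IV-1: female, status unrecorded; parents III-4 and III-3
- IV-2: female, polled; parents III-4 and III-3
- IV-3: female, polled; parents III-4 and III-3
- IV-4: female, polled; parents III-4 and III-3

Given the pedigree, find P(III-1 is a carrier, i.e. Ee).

2/3

II-1 is polled so carries E and passed e to III-2 (ee), so II-1 is Ee.
II-2 is polled so carries E and passed e to III-2 (ee), so II-2 is Ee.
Their cross gives offspring ratios 1/4 EE : 1/2 Ee : 1/4 ee. Conditioning on III-1 being polled, P(Ee) = 1/2 / 3/4 = 2/3.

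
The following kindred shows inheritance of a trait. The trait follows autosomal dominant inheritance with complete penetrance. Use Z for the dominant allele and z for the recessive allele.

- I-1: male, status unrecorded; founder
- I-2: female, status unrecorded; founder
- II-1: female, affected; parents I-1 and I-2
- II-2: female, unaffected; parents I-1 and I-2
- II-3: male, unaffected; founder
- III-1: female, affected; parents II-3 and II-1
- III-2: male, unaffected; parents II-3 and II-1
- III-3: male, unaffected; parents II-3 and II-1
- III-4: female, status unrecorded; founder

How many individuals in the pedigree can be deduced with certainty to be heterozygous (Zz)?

2

Obligate heterozygotes: II-1 is affected so carries Z and passed z to III-2 (zz), so II-1 is Zz; III-1 is affected so carries Z and received z from II-3 (zz), so III-1 is Zz.
Every other individual is either homozygous by phenotype or has at least one consistent homozygous assignment, so the count is 2.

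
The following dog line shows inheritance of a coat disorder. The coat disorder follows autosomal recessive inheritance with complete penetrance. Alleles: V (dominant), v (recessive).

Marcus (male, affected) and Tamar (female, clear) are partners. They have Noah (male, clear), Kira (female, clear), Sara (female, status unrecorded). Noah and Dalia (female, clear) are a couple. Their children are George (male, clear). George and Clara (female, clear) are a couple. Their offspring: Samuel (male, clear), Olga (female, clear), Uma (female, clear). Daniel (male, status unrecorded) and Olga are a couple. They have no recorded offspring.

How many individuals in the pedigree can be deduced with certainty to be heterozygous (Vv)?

Obligate heterozygotes: Noah is clear so carries V and received v from Marcus (vv), so Noah is Vv; Kira is clear so carries V and received v from Marcus (vv), so Kira is Vv.
Every other individual is either homozygous by phenotype or has at least one consistent homozygous assignment, so the count is 2.

2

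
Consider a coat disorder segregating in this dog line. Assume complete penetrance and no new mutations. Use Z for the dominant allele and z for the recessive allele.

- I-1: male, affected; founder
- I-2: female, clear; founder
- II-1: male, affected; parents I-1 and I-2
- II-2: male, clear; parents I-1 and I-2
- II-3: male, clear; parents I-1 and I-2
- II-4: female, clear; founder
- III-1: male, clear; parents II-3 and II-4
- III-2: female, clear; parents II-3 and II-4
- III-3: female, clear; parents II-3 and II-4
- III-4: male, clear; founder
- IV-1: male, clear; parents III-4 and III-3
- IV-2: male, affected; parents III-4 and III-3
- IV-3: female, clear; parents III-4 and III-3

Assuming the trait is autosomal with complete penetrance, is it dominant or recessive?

recessive

III-4 and III-3 are both clear yet have an affected child IV-2. Under dominance, an affected child requires at least one affected parent, so the trait cannot be dominant.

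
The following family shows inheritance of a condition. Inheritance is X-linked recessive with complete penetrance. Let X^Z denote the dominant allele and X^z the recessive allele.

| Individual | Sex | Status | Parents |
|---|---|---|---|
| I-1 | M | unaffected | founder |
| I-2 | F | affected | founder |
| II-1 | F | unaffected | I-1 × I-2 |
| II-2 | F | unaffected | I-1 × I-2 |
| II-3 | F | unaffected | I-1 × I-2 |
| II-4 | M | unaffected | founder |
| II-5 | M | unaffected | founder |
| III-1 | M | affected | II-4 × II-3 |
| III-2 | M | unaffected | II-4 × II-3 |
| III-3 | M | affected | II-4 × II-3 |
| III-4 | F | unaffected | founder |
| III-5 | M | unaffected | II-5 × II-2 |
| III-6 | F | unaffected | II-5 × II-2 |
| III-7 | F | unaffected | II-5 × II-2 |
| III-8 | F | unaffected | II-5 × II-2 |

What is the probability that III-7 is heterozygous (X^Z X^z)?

1/2

II-5 is unaffected, so II-5 is X^Z Y.
II-2 is unaffected so carries Z and received z from I-2 (X^z X^z), so II-2 is X^Z X^z.
Their cross gives offspring ratios 1/2 X^Z X^Z : 1/2 X^Z X^z. Conditioning on III-7 being unaffected, P(X^Z X^z) = 1/2 / 1 = 1/2.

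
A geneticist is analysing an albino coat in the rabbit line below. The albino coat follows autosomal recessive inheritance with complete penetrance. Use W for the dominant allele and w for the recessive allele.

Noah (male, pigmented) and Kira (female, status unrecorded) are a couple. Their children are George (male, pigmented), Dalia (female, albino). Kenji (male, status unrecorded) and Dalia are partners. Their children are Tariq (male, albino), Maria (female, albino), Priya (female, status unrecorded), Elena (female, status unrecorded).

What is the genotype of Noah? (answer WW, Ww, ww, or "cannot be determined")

Ww

From phenotype alone, Noah is WW or Ww.
Noah is pigmented so carries W and passed w to Dalia (ww), so Noah is Ww.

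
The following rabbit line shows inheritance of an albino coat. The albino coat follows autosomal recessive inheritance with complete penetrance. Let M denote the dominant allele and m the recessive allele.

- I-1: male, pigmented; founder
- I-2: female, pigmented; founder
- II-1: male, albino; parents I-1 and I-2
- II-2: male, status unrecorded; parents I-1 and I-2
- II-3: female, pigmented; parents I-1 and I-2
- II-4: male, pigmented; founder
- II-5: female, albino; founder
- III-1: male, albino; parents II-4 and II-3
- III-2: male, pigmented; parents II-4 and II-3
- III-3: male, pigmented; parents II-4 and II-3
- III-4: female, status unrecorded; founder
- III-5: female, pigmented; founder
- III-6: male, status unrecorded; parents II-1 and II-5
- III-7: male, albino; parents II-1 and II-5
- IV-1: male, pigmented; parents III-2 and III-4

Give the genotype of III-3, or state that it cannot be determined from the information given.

III-3's phenotype allows MM or Mm, and no parent or child forces a single allele at both positions; consistent genotype assignments exist with III-3 as MM or Mm.

cannot be determined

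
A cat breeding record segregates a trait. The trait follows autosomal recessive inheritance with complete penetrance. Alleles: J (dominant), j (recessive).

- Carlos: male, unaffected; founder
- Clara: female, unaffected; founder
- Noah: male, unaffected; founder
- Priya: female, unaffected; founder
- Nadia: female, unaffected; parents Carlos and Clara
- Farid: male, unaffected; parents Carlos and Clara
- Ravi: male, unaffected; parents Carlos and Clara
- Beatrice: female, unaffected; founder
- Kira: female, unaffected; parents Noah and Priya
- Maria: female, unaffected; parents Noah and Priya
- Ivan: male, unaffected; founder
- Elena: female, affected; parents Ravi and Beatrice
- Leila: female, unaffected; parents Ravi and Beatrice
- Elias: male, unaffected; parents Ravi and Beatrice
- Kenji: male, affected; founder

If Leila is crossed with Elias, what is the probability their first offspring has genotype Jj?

Ravi is unaffected so carries J and passed j to Elena (jj), so Ravi is Jj.
Beatrice is unaffected so carries J and passed j to Elena (jj), so Beatrice is Jj.
Leila is an unaffected offspring of Ravi (Jj) × Beatrice (Jj), whose cross gives 1/4 JJ : 1/2 Jj : 1/4 jj; conditioning on being unaffected, Leila is JJ with probability 1/3, Jj with probability 2/3.
Elias is an unaffected offspring of Ravi (Jj) × Beatrice (Jj), whose cross gives 1/4 JJ : 1/2 Jj : 1/4 jj; conditioning on being unaffected, Elias is JJ with probability 1/3, Jj with probability 2/3.
Summing over parental genotype combinations, P(offspring has genotype Jj) = 2/9·1/2 + 2/9·1/2 + 4/9·1/2 = 4/9.

4/9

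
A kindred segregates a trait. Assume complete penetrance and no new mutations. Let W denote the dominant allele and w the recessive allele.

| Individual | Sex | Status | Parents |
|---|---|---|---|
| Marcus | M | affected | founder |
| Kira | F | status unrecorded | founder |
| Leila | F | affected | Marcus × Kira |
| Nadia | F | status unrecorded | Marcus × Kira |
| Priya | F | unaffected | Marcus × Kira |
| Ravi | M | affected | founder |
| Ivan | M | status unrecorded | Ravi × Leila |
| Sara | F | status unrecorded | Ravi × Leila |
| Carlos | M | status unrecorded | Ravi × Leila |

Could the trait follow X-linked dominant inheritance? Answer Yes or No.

No

Under X-linked dominant, Priya (unaffected, female) cannot arise from Marcus (affected) × Kira (unrecorded).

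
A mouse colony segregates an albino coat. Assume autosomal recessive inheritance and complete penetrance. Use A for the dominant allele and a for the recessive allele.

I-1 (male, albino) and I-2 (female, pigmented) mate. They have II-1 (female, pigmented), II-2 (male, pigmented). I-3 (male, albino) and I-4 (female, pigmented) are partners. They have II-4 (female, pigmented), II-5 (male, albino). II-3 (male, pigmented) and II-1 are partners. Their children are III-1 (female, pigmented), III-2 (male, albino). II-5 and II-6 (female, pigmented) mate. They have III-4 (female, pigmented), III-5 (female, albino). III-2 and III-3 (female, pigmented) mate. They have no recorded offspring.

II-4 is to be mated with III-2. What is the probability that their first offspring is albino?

II-4 is pigmented so carries A and received a from I-3 (aa), so II-4 is Aa.
III-2 is albino, so III-2 is aa.
The cross gives 1/2 Aa : 1/2 aa, so P(offspring is albino) = 1/2.

1/2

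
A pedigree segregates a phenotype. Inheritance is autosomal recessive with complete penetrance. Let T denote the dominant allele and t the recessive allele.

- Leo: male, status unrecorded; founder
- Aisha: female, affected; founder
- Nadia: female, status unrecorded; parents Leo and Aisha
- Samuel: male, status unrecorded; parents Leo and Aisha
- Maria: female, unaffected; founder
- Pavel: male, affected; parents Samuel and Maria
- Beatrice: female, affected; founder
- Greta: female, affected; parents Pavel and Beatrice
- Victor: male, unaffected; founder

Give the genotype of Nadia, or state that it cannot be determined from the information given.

Nadia's phenotype is unrecorded, and no parent or child forces a single allele at both positions; consistent genotype assignments exist with Nadia as Tt or tt.

cannot be determined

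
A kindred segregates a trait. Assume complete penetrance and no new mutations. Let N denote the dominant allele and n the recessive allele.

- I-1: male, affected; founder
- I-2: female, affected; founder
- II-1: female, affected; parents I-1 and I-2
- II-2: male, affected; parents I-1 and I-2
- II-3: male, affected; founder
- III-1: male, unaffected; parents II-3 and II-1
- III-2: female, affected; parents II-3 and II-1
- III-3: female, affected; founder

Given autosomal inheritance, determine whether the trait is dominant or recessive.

II-3 and II-1 are both affected yet have an unaffected child III-1. Under a recessive model two affected parents are homozygous and every child would be affected, so the trait cannot be recessive.

dominant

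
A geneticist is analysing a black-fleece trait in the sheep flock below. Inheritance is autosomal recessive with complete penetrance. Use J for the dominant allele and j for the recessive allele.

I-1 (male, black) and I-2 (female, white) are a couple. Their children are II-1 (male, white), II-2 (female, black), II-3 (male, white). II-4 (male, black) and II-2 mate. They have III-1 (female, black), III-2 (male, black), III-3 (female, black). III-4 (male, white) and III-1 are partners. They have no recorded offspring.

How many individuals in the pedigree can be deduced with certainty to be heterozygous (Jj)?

3

Obligate heterozygotes: I-2 is white so carries J and passed j to II-2 (jj), so I-2 is Jj; II-1 is white so carries J and received j from I-1 (jj), so II-1 is Jj; II-3 is white so carries J and received j from I-1 (jj), so II-3 is Jj.
Every other individual is either homozygous by phenotype or has at least one consistent homozygous assignment, so the count is 3.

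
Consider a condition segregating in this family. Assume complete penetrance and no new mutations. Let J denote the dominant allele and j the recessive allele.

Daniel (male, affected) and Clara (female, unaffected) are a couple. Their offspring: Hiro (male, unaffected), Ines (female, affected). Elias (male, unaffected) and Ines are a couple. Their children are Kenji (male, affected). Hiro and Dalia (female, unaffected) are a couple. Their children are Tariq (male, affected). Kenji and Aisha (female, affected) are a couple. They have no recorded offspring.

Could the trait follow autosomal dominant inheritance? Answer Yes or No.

Under autosomal dominant, Tariq (affected, male) cannot arise from Hiro (unaffected) × Dalia (unaffected).

No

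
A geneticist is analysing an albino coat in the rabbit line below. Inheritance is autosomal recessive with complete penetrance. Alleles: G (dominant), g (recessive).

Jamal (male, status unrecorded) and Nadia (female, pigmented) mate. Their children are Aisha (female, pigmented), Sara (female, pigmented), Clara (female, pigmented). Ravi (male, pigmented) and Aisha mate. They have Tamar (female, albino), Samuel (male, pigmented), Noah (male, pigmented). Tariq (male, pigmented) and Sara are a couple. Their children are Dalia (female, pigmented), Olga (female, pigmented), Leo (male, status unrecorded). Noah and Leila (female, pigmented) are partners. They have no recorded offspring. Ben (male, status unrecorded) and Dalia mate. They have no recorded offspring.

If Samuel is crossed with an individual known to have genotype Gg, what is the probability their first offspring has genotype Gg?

1/2

Ravi is pigmented so carries G and passed g to Tamar (gg), so Ravi is Gg.
Aisha is pigmented so carries G and passed g to Tamar (gg), so Aisha is Gg.
Samuel is a pigmented offspring of Ravi (Gg) × Aisha (Gg), whose cross gives 1/4 GG : 1/2 Gg : 1/4 gg; conditioning on being pigmented, Samuel is GG with probability 1/3, Gg with probability 2/3.
Summing over parental genotype combinations, P(offspring has genotype Gg) = 1/3·1/2 + 2/3·1/2 = 1/2.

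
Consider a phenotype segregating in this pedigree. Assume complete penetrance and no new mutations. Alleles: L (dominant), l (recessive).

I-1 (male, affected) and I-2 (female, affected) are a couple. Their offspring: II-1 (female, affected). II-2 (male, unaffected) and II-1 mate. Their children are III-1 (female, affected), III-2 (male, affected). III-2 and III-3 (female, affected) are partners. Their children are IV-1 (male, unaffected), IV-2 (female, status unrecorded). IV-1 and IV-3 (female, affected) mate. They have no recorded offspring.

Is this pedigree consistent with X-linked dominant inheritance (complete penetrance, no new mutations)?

A consistent assignment under X-linked dominant exists: I-1 X^L Y, I-2 X^L X^L, II-1 X^L X^L, II-2 X^l Y, III-1 X^L X^l, III-2 X^L Y, III-3 X^L X^l, IV-1 X^l Y, IV-2 X^L X^L, IV-3 X^L X^L.
In this assignment every recorded phenotype matches its genotype and every non-founder's genotype is obtainable from its parents' genotypes, so the pedigree is consistent.

Yes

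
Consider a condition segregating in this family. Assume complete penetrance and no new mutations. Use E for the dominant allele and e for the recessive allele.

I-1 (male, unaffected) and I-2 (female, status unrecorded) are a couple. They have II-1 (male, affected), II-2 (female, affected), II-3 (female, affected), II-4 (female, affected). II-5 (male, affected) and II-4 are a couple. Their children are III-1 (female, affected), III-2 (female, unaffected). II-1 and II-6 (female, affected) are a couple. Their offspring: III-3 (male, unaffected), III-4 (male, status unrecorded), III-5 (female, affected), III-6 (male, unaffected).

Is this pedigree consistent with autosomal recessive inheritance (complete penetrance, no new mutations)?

Under autosomal recessive, III-2 (unaffected, female) cannot arise from II-5 (affected) × II-4 (affected).

No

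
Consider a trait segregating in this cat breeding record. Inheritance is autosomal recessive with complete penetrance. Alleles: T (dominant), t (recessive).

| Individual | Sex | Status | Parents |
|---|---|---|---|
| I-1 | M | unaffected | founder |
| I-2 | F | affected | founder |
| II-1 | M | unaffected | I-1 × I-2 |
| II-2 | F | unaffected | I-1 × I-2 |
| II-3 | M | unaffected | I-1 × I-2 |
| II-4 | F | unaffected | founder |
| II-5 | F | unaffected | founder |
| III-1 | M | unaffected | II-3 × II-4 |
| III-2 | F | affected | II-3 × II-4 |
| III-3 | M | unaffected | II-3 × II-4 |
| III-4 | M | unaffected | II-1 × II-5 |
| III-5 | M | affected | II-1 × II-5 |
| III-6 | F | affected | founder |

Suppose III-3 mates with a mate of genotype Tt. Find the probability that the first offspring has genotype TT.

1/3

II-3 is unaffected so carries T and received t from I-2 (tt), so II-3 is Tt.
II-4 is unaffected so carries T and passed t to III-2 (tt), so II-4 is Tt.
III-3 is an unaffected offspring of II-3 (Tt) × II-4 (Tt), whose cross gives 1/4 TT : 1/2 Tt : 1/4 tt; conditioning on being unaffected, III-3 is TT with probability 1/3, Tt with probability 2/3.
Summing over parental genotype combinations, P(offspring has genotype TT) = 1/3·1/2 + 2/3·1/4 = 1/3.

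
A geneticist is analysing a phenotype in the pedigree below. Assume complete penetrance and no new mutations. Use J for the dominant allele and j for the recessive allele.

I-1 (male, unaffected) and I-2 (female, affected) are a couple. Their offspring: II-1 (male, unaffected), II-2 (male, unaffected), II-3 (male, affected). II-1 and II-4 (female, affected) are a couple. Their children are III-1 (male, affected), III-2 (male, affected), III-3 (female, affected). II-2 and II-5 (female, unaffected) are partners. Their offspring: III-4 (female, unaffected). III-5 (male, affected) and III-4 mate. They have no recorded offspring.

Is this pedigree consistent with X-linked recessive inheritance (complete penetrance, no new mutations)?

No

Under X-linked recessive, II-1 (unaffected, male) cannot arise from I-1 (unaffected) × I-2 (affected).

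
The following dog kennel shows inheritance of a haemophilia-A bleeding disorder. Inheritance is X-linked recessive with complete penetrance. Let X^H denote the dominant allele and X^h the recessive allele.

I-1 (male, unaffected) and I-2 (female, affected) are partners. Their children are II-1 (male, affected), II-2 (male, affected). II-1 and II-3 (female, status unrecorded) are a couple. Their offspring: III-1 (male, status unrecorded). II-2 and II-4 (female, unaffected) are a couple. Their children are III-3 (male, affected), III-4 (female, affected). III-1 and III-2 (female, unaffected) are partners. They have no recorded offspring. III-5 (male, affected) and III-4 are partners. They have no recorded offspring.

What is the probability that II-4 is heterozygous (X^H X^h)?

II-4 is unaffected so carries H and passed h to III-3 (X^h Y), so II-4 is X^H X^h, giving P(X^H X^h) = 1.

1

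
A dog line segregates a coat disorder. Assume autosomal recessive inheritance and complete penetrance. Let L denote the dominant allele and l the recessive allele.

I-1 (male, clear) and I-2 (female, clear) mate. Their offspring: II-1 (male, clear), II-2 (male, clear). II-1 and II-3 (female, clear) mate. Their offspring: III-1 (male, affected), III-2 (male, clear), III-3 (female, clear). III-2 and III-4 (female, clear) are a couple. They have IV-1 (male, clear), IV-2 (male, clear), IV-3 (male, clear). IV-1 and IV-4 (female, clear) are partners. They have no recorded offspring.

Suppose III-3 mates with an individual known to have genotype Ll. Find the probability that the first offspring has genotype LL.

II-1 is clear so carries L and passed l to III-1 (ll), so II-1 is Ll.
II-3 is clear so carries L and passed l to III-1 (ll), so II-3 is Ll.
III-3 is a clear offspring of II-1 (Ll) × II-3 (Ll), whose cross gives 1/4 LL : 1/2 Ll : 1/4 ll; conditioning on being clear, III-3 is LL with probability 1/3, Ll with probability 2/3.
Summing over parental genotype combinations, P(offspring has genotype LL) = 1/3·1/2 + 2/3·1/4 = 1/3.

1/3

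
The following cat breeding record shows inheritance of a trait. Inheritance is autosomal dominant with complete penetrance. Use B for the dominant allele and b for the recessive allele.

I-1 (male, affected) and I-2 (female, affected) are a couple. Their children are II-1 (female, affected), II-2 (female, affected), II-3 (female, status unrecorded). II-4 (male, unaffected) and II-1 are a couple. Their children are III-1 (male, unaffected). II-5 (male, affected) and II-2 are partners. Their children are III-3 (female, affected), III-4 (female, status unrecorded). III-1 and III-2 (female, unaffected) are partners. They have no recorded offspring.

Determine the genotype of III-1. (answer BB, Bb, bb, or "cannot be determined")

III-1 is unaffected, so III-1 is bb.

bb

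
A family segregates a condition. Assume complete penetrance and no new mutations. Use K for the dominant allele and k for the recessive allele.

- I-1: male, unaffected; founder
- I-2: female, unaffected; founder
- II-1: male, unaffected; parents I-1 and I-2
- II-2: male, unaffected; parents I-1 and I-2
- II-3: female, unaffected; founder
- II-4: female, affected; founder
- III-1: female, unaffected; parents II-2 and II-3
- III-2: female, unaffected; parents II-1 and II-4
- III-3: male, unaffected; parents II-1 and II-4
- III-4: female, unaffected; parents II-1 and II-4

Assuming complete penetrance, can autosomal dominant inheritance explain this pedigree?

Yes

A consistent assignment under autosomal dominant exists: I-1 kk, I-2 kk, II-1 kk, II-2 kk, II-3 kk, II-4 Kk, III-1 kk, III-2 kk, III-3 kk, III-4 kk.
In this assignment every recorded phenotype matches its genotype and every non-founder's genotype is obtainable from its parents' genotypes, so the pedigree is consistent.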